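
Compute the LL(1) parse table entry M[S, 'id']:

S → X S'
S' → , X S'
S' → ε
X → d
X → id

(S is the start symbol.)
To find M[S, 'id'], we find productions for S where 'id' is in the predict set (PREDICT(N → α) = (FIRST(α) \ {ε}) ∪ (FOLLOW(N) if α ⇒* ε)).

Relevant sets:
  FIRST(X) = { 'd', 'id' }

S → X S': PREDICT = { 'd', 'id' }
  'id' is in predict set, so this production goes in M[S, 'id']

M[S, 'id'] = S → X S'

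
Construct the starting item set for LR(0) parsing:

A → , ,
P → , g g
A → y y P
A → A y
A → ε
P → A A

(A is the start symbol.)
{ [A → . , ,], [A → . A y], [A → . y y P], [A → .], [A' → . A] }

First, augment the grammar with A' → A
I₀ = CLOSURE({ [A' → . A] }):
  [A' → . A] has the dot before A: add [A → . , ,], [A → . y y P], [A → . A y], [A → .]
No further items can be added.

I₀ = { [A → . , ,], [A → . A y], [A → . y y P], [A → .], [A' → . A] }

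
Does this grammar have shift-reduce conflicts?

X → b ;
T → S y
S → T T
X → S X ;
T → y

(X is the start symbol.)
Augment with X' → X and build the canonical LR(0) collection (I0 = CLOSURE({[X' → . X]}), then GOTO on every symbol after a dot until no new states appear). It has 13 states:
  I0: { [S → . T T], [T → . S y], [T → . y], [X → . S X ;], [X → . b ;], [X' → . X] }  — shift
  I1: { [S → . T T], [T → . S y], [T → . y], [T → S . y], [X → . S X ;], [X → . b ;], [X → S . X ;] }  — shift
  I2: { [S → . T T], [S → T . T], [T → . S y], [T → . y] }  — shift
  I3: { [X' → X .] }  — accept
  I4: { [X → b . ;] }  — shift
  I5: { [T → y .] }  — reduce
  I6: { [X → b ; .] }  — reduce
  I7: { [T → S . y] }  — shift
  I8: { [S → . T T], [S → T . T], [S → T T .], [T → . S y], [T → . y] }  — shift, reduce
  I9: { [T → S y .] }  — reduce
  I10: { [X → S X . ;] }  — shift
  I11: { [T → S y .], [T → y .] }  — 2 reduces
  I12: { [X → S X ; .] }  — reduce

I8 contains reduce item [S → T T .] and shift item [T → . y] — shift-reduce conflict.

Answer: Yes — I8: [S → T T .] vs [T → . y]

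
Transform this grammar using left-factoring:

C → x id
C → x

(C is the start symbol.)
Left-factoring transforms A → αβ₁ | αβ₂ into A → αA' and A' → β₁ | β₂
(α is the longest common prefix among the alternatives). Repeat until
no nonterminal has two alternatives with a common prefix.

Round 1: C has alternatives sharing prefix 'x'. Introduce C': C → x C'
  Add: C' → id
  Add: C' → ε

No remaining common prefixes — done.

Resulting grammar:
C → x C'
C' → id
C' → ε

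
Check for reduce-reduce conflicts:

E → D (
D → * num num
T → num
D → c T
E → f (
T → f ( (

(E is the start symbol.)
A reduce-reduce conflict occurs when an LR(0) state has two complete items [A → α .] and [B → β .] — both call for a reduction, and with no lookahead the parser cannot choose between them.

Augment with E' → E and build the canonical LR(0) collection (I0 = CLOSURE({[E' → . E]}), then GOTO on every symbol after a dot until no new states appear). It has 15 states:
  I0: { [D → . * num num], [D → . c T], [E → . D (], [E → . f (], [E' → . E] }  — shift
  I1: { [D → * . num num] }  — shift
  I2: { [E → D . (] }  — shift
  I3: { [E' → E .] }  — accept
  I4: { [D → c . T], [T → . f ( (], [T → . num] }  — shift
  I5: { [E → f . (] }  — shift
  I6: { [E → f ( .] }  — reduce
  I7: { [D → c T .] }  — reduce
  I8: { [T → f . ( (] }  — shift
  I9: { [T → num .] }  — reduce
  I10: { [T → f ( . (] }  — shift
  I11: { [T → f ( ( .] }  — reduce
  I12: { [E → D ( .] }  — reduce
  I13: { [D → * num . num] }  — shift
  I14: { [D → * num num .] }  — reduce

No state contains more than one complete item.

Answer: No reduce-reduce conflicts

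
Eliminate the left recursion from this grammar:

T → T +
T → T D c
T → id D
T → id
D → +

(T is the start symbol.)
T → id D T'
T → id T'
T' → + T'
T' → D c T'
T' → ε
D → +

T is directly left-recursive. The standard transformation for
  A → A α₁ | ... | A α_m | β₁ | ... | β_n
is
  A  → β₁ A' | ... | β_n A'
  A' → α₁ A' | ... | α_m A' | ε

T → id D becomes T → id D T'
T → id becomes T → id T'
T → T + becomes T' → + T'
T → T D c becomes T' → D c T'
Add T' → ε

Productions for other non-terminals are unchanged:
  D → +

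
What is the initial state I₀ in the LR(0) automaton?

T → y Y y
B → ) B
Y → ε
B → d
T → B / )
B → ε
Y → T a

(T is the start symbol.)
First, augment the grammar with T' → T
I₀ = CLOSURE({ [T' → . T] }):
  [T' → . T] has the dot before T: add [T → . y Y y], [T → . B / )]
  [T → . B / )] has the dot before B: add [B → . ) B], [B → . d], [B → .]
No further items can be added.

I₀ = { [B → . ) B], [B → . d], [B → .], [T → . B / )], [T → . y Y y], [T' → . T] }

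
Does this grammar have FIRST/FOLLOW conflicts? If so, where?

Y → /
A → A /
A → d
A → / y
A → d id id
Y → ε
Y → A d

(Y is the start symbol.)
A FIRST/FOLLOW conflict occurs when a non-terminal N has a nullable alternative N → β (β ⇒* ε) and another alternative N → α with FIRST(α) ∩ FOLLOW(N) ≠ ∅: on such a lookahead the parser cannot decide between expanding α and letting N vanish via β.

Nullable non-terminals: Y.
FIRST sets used below: FIRST(A) = { '/', 'd' }

Y: nullable alternative(s) Y → ε; FOLLOW(Y) = { $ }
  Y → /: FIRST \ {ε} = { '/' } — disjoint from FOLLOW(Y)
  Y → ε: FIRST \ {ε} = { } — this is the only nullable alternative, skip
  Y → A d: FIRST \ {ε} = { '/', 'd' } — disjoint from FOLLOW(Y)

A has no nullable alternative, so no FIRST/FOLLOW check is needed there.

No FIRST/FOLLOW conflicts found.

Answer: No FIRST/FOLLOW conflicts.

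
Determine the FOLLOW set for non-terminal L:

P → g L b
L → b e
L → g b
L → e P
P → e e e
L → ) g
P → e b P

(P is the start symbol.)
{ 'b' }

In P → g L b: L is followed by b, add FIRST(b) \ {ε} = { 'b' }

Taking the union: FOLLOW(L) = { 'b' }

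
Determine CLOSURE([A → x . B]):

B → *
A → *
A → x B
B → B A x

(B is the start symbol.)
{ [A → x . B], [B → . *], [B → . B A x] }

Start with: [A → x . B]
  [A → x . B] has the dot before B: add [B → . *], [B → . B A x]
No further items can be added.

CLOSURE = { [A → x . B], [B → . *], [B → . B A x] }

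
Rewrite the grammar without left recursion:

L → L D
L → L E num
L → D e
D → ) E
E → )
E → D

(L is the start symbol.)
L → D e L'
L' → D L'
L' → E num L'
L' → ε
D → ) E
E → )
E → D

L is directly left-recursive. The standard transformation for
  A → A α₁ | ... | A α_m | β₁ | ... | β_n
is
  A  → β₁ A' | ... | β_n A'
  A' → α₁ A' | ... | α_m A' | ε

L → D e becomes L → D e L'
L → L D becomes L' → D L'
L → L E num becomes L' → E num L'
Add L' → ε

Productions for other non-terminals are unchanged:
  D → ) E
  E → )
  E → D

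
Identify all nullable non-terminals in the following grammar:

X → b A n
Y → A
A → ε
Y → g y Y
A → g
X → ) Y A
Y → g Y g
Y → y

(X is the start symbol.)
A non-terminal is nullable if it can derive ε (the empty string): either it has an ε-production, or it has a production whose right-hand side consists entirely of nullable non-terminals.

ε-productions: A → ε
So A is immediately nullable.
Y → A: every symbol on the right is nullable, so Y is nullable too.
No further non-terminal can be added: every production for the remaining non-terminals contains a terminal or a non-nullable non-terminal.
Nullable = { 'A', 'Y' }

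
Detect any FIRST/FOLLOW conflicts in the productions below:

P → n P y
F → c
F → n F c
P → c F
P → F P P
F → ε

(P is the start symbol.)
Yes. F → c with FOLLOW(F) on { 'c' }; F → n F c with FOLLOW(F) on { 'n' }

Nullable non-terminals: F.

F: nullable alternative(s) F → ε; FOLLOW(F) = { $, 'c', 'n', 'y' }
  F → c: FIRST \ {ε} = { 'c' } — overlaps FOLLOW(F) on { 'c' }: CONFLICT
  F → n F c: FIRST \ {ε} = { 'n' } — overlaps FOLLOW(F) on { 'n' }: CONFLICT
  F → ε: FIRST \ {ε} = { } — this is the only nullable alternative, skip

P has no nullable alternative, so no FIRST/FOLLOW check is needed there.

So the grammar has 2 FIRST/FOLLOW conflicts (marked CONFLICT above).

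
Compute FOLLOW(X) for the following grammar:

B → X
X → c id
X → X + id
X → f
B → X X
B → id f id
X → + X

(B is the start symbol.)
In B → X: X is at the end, add FOLLOW(B)
In X → X + id: X is followed by '+' id, add FIRST('+' id) \ {ε} = { '+' }
In B → X X: X is followed by X, add FIRST(X) \ {ε} = { '+', 'c', 'f' }
In B → X X: X is at the end, add FOLLOW(B)
In X → + X: X is at the end; this adds FOLLOW(X) to itself — nothing new

The FOLLOW sets referred to above (computed the same way, to a fixed point):
  FOLLOW(B) = { $ }

Taking the union: FOLLOW(X) = { $, '+', 'c', 'f' }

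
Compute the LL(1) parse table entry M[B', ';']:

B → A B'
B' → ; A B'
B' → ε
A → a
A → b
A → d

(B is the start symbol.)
B' → ; A B'

To find M[B', ';'], we find productions for B' where ';' is in the predict set (PREDICT(N → α) = (FIRST(α) \ {ε}) ∪ (FOLLOW(N) if α ⇒* ε)).

Relevant sets:
  FOLLOW(B') = { $ }

B' → ; A B': PREDICT = { ';' }
  ';' is in predict set, so this production goes in M[B', ';']
B' → ε: PREDICT = { $ }

M[B', ';'] = B' → ; A B'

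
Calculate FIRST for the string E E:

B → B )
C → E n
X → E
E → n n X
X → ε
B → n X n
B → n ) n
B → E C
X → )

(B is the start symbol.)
{ 'n' }

FIRST sets of the non-terminals involved (from the grammar, by fixed-point iteration):
  FIRST(E) = { 'n' }

To compute FIRST(E E), process the symbols left to right:
Symbol E is a non-terminal. Add FIRST(E) \ {ε} = { 'n' }
E is not nullable (ε ∉ FIRST(E)), so stop here.
FIRST(E E) = { 'n' }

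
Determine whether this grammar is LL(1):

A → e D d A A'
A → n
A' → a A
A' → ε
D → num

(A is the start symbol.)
A grammar is LL(1) if for each non-terminal N with multiple productions, the predict sets of those productions are pairwise disjoint, where PREDICT(N → α) = (FIRST(α) \ {ε}) ∪ (FOLLOW(N) if α ⇒* ε).

Relevant sets:
  FOLLOW(A') = { $, 'a' }

For A:
  PREDICT(A → e D d A A') = { 'e' }
  PREDICT(A → n) = { 'n' }
For A':
  PREDICT(A' → a A) = { 'a' }
  PREDICT(A' → ε) = { $, 'a' }
D has a single production, so nothing to check there.

Conflict found: Predict set conflict for A': { 'a' }
The grammar is NOT LL(1).

Answer: No. Predict set conflict for A': { 'a' }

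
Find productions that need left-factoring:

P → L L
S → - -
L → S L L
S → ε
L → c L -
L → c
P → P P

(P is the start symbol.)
Left-factoring is needed when two productions for the same non-terminal
share a common prefix on the right-hand side.

Productions for P:
  P → L L
  P → P P
Productions for S:
  S → - -
  S → ε
Productions for L:
  L → S L L
  L → c L -
  L → c

Found common prefix 'c' in productions for L

Answer: Yes, L has productions with common prefix 'c'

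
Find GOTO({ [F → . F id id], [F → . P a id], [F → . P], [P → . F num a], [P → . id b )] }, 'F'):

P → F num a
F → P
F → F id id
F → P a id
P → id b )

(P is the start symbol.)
GOTO(I, 'F') = CLOSURE({ [A → αX.β] : [A → α.Xβ] ∈ I, X = 'F' })

Items with dot before 'F', with the dot advanced:
  [F → . F id id] → [F → F . id id]
  [P → . F num a] → [P → F . num a]
Closure adds nothing (no advanced item has the dot before a non-terminal).

GOTO = { [F → F . id id], [P → F . num a] }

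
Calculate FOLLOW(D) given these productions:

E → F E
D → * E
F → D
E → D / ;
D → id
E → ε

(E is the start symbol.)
In F → D: D is at the end, add FOLLOW(F)
In E → D / ;: D is followed by '/' ';', add FIRST('/' ';') \ {ε} = { '/' }

The FOLLOW sets referred to above (computed the same way, to a fixed point):
  FOLLOW(F) = { $, '*', '/', 'id' }

Taking the union: FOLLOW(D) = { $, '*', '/', 'id' }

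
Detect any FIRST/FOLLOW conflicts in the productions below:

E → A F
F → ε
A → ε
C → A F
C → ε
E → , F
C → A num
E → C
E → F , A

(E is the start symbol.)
A FIRST/FOLLOW conflict occurs when a non-terminal N has a nullable alternative N → β (β ⇒* ε) and another alternative N → α with FIRST(α) ∩ FOLLOW(N) ≠ ∅: on such a lookahead the parser cannot decide between expanding α and letting N vanish via β.

Nullable non-terminals: A, C, E, F.
FIRST sets used below: FIRST(A) = { ε }, FIRST(F) = { ε }, FIRST(C) = { 'num', ε }
A has a nullable alternative but only one production, so nothing to check.

C: nullable alternative(s) C → A F, C → ε; FOLLOW(C) = { $ }
  C → A F: FIRST \ {ε} = { } — disjoint from FOLLOW(C)
  C → ε: FIRST \ {ε} = { } — disjoint from FOLLOW(C)
  C → A num: FIRST \ {ε} = { 'num' } — disjoint from FOLLOW(C)

E: nullable alternative(s) E → A F, E → C; FOLLOW(E) = { $ }
  E → A F: FIRST \ {ε} = { } — disjoint from FOLLOW(E)
  E → , F: FIRST \ {ε} = { ',' } — disjoint from FOLLOW(E)
  E → C: FIRST \ {ε} = { 'num' } — disjoint from FOLLOW(E)
  E → F , A: FIRST \ {ε} = { ',' } — disjoint from FOLLOW(E)
F has a nullable alternative but only one production, so nothing to check.

No FIRST/FOLLOW conflicts found.

Answer: No FIRST/FOLLOW conflicts.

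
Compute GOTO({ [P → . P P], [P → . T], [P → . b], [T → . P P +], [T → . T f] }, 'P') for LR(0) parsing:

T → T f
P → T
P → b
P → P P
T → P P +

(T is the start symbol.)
{ [P → . P P], [P → . T], [P → . b], [P → P . P], [T → . P P +], [T → . T f], [T → P . P +] }

GOTO(I, 'P') = CLOSURE({ [A → αX.β] : [A → α.Xβ] ∈ I, X = 'P' })

Items with dot before 'P', with the dot advanced:
  [P → . P P] → [P → P . P]
  [T → . P P +] → [T → P . P +]
Closure of the advanced items:
  [P → P . P] has the dot before P: add [P → . T], [P → . b], [P → . P P]
  [P → . T] has the dot before T: add [T → . T f], [T → . P P +]

GOTO = { [P → . P P], [P → . T], [P → . b], [P → P . P], [T → . P P +], [T → . T f], [T → P . P +] }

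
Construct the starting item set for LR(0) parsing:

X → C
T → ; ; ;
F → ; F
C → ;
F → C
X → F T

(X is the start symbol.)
{ [C → . ;], [F → . ; F], [F → . C], [X → . C], [X → . F T], [X' → . X] }

First, augment the grammar with X' → X
I₀ = CLOSURE({ [X' → . X] }):
  [X' → . X] has the dot before X: add [X → . C], [X → . F T]
  [X → . C] has the dot before C: add [C → . ;]
  [X → . F T] has the dot before F: add [F → . ; F], [F → . C]
No further items can be added.

I₀ = { [C → . ;], [F → . ; F], [F → . C], [X → . C], [X → . F T], [X' → . X] }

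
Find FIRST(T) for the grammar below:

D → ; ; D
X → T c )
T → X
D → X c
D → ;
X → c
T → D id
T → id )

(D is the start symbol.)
FIRST sets of the other non-terminals involved (by the same procedure, iterated to a fixed point):
  FIRST(X) = { ';', 'c', 'id' }
  FIRST(D) = { ';', 'c', 'id' }

From T → X:
  - X is a non-terminal: add FIRST(X) \ {ε} = { ';', 'c', 'id' }
    X is not nullable, so stop
From T → D id:
  - D is a non-terminal: add FIRST(D) \ {ε} = { ';', 'c', 'id' }
    D is not nullable, so stop
From T → id ):
  - id is a terminal: add 'id' and stop

Collecting: FIRST(T) = { ';', 'c', 'id' }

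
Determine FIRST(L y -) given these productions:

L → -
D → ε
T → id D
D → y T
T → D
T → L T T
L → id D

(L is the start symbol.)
FIRST sets of the non-terminals involved (from the grammar, by fixed-point iteration):
  FIRST(L) = { '-', 'id' }

To compute FIRST(L y -), process the symbols left to right:
Symbol L is a non-terminal. Add FIRST(L) \ {ε} = { '-', 'id' }
L is not nullable (ε ∉ FIRST(L)), so stop here.
FIRST(L y -) = { '-', 'id' }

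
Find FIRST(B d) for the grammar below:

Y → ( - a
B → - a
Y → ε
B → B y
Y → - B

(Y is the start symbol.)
FIRST sets of the non-terminals involved (from the grammar, by fixed-point iteration):
  FIRST(B) = { '-' }

To compute FIRST(B d), process the symbols left to right:
Symbol B is a non-terminal. Add FIRST(B) \ {ε} = { '-' }
B is not nullable (ε ∉ FIRST(B)), so stop here.
FIRST(B d) = { '-' }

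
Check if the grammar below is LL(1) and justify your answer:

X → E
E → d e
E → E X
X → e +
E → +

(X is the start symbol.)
No. Predict set conflict for E: { 'd' }

Relevant sets:
  FIRST(E) = { '+', 'd' }

For X:
  PREDICT(X → E) = { '+', 'd' }
  PREDICT(X → e '+') = { 'e' }
For E:
  PREDICT(E → d e) = { 'd' }
  PREDICT(E → E X) = { '+', 'd' }
  PREDICT(E → '+') = { '+' }

Conflict found: Predict set conflict for E: { 'd' }
The grammar is NOT LL(1).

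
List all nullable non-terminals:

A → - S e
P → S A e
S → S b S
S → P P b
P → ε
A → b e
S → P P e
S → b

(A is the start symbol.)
{ 'P' }

ε-productions: P → ε
So P is immediately nullable.
No further non-terminal can be added: every production for the remaining non-terminals contains a terminal or a non-nullable non-terminal.
Nullable = { 'P' }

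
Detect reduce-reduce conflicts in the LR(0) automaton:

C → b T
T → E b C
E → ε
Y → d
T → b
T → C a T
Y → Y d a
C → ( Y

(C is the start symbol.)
Augment with C' → C and build the canonical LR(0) collection (I0 = CLOSURE({[C' → . C]}), then GOTO on every symbol after a dot until no new states appear). It has 16 states:
  I0: { [C → . ( Y], [C → . b T], [C' → . C] }  — shift
  I1: { [C → ( . Y], [Y → . Y d a], [Y → . d] }  — shift
  I2: { [C' → C .] }  — accept
  I3: { [C → . ( Y], [C → . b T], [C → b . T], [E → .], [T → . C a T], [T → . E b C], [T → . b] }  — shift, reduce
  I4: { [T → C . a T] }  — shift
  I5: { [T → E . b C] }  — shift
  I6: { [C → b T .] }  — reduce
  I7: { [C → . ( Y], [C → . b T], [C → b . T], [E → .], [T → . C a T], [T → . E b C], [T → . b], [T → b .] }  — shift, 2 reduces
  I8: { [C → . ( Y], [C → . b T], [T → E b . C] }  — shift
  I9: { [T → E b C .] }  — reduce
  I10: { [C → . ( Y], [C → . b T], [E → .], [T → . C a T], [T → . E b C], [T → . b], [T → C a . T] }  — shift, reduce
  I11: { [T → C a T .] }  — reduce
  I12: { [C → ( Y .], [Y → Y . d a] }  — shift, reduce
  I13: { [Y → d .] }  — reduce
  I14: { [Y → Y d . a] }  — shift
  I15: { [Y → Y d a .] }  — reduce

I7 contains complete items [E → .], [T → b .] — reduce-reduce conflict.

Answer: Yes — I7: [E → .] vs [T → b .]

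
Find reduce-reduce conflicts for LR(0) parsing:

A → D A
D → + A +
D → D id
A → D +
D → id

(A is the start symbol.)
Augment with A' → A and build the canonical LR(0) collection (I0 = CLOSURE({[A' → . A]}), then GOTO on every symbol after a dot until no new states appear). It has 10 states:
  I0: { [A → . D +], [A → . D A], [A' → . A], [D → . + A +], [D → . D id], [D → . id] }  — shift
  I1: { [A → . D +], [A → . D A], [D → + . A +], [D → . + A +], [D → . D id], [D → . id] }  — shift
  I2: { [A' → A .] }  — accept
  I3: { [A → . D +], [A → . D A], [A → D . +], [A → D . A], [D → . + A +], [D → . D id], [D → . id], [D → D . id] }  — shift
  I4: { [D → id .] }  — reduce
  I5: { [A → . D +], [A → . D A], [A → D + .], [D → + . A +], [D → . + A +], [D → . D id], [D → . id] }  — shift, reduce
  I6: { [A → D A .] }  — reduce
  I7: { [D → D id .], [D → id .] }  — 2 reduces
  I8: { [D → + A . +] }  — shift
  I9: { [D → + A + .] }  — reduce

I7 contains complete items [D → D id .], [D → id .] — reduce-reduce conflict.

Answer: Yes — I7: [D → D id .] vs [D → id .]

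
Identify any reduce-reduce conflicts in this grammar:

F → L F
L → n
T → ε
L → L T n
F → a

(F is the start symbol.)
Augment with F' → F and build the canonical LR(0) collection (I0 = CLOSURE({[F' → . F]}), then GOTO on every symbol after a dot until no new states appear). It has 8 states:
  I0: { [F → . L F], [F → . a], [F' → . F], [L → . L T n], [L → . n] }  — shift
  I1: { [F' → F .] }  — accept
  I2: { [F → . L F], [F → . a], [F → L . F], [L → . L T n], [L → . n], [L → L . T n], [T → .] }  — shift, reduce
  I3: { [F → a .] }  — reduce
  I4: { [L → n .] }  — reduce
  I5: { [F → L F .] }  — reduce
  I6: { [L → L T . n] }  — shift
  I7: { [L → L T n .] }  — reduce

No state contains more than one complete item.

Answer: No reduce-reduce conflicts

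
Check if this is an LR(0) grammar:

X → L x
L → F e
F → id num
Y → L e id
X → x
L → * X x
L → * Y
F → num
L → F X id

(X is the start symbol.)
A grammar is LR(0) if no state in the canonical LR(0) collection has:
  - both a shift item (dot before a terminal) and a complete item (shift-reduce conflict), or
  - two or more complete items (reduce-reduce conflict; the accept item [X' → X .] counts as a complete item here).

Augment with X' → X and build the canonical LR(0) collection (I0 = CLOSURE({[X' → . X]}), then GOTO on every symbol after a dot until no new states appear). It has 19 states:
  I0: { [F → . id num], [F → . num], [L → . * X x], [L → . * Y], [L → . F X id], [L → . F e], [X → . L x], [X → . x], [X' → . X] }  — shift
  I1: { [F → . id num], [F → . num], [L → * . X x], [L → * . Y], [L → . * X x], [L → . * Y], [L → . F X id], [L → . F e], [X → . L x], [X → . x], [Y → . L e id] }  — shift
  I2: { [F → . id num], [F → . num], [L → . * X x], [L → . * Y], [L → . F X id], [L → . F e], [L → F . X id], [L → F . e], [X → . L x], [X → . x] }  — shift
  I3: { [X → L . x] }  — shift
  I4: { [X' → X .] }  — accept
  I5: { [F → id . num] }  — shift
  I6: { [F → num .] }  — reduce
  I7: { [X → x .] }  — reduce
  I8: { [F → id num .] }  — reduce
  I9: { [X → L x .] }  — reduce
  I10: { [L → F X . id] }  — shift
  I11: { [L → F e .] }  — reduce
  I12: { [L → F X id .] }  — reduce
  I13: { [X → L . x], [Y → L . e id] }  — shift
  I14: { [L → * X . x] }  — shift
  I15: { [L → * Y .] }  — reduce
  I16: { [L → * X x .] }  — reduce
  I17: { [Y → L e . id] }  — shift
  I18: { [Y → L e id .] }  — reduce

Every state is either a pure shift/goto state or contains exactly one complete item and nothing to shift — no conflicts. The grammar is LR(0).

Answer: Yes, the grammar is LR(0)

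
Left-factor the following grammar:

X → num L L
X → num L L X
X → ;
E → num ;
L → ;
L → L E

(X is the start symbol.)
Left-factoring transforms A → αβ₁ | αβ₂ into A → αA' and A' → β₁ | β₂
(α is the longest common prefix among the alternatives). Repeat until
no nonterminal has two alternatives with a common prefix.

Round 1: X has alternatives sharing prefix 'num L L'. Introduce X': X → num L L X'
  Add: X' → ε
  Add: X' → X

No remaining common prefixes — done.

Resulting grammar:
X → num L L X'
X' → ε
X' → X
X → ;
E → num ;
L → ;
L → L E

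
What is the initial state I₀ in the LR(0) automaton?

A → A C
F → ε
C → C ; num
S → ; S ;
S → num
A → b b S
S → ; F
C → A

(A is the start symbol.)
{ [A → . A C], [A → . b b S], [A' → . A] }

First, augment the grammar with A' → A
I₀ = CLOSURE({ [A' → . A] }):
  [A' → . A] has the dot before A: add [A → . A C], [A → . b b S]
No further items can be added.

I₀ = { [A → . A C], [A → . b b S], [A' → . A] }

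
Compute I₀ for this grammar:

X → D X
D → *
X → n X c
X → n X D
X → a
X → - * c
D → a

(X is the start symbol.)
First, augment the grammar with X' → X
I₀ = CLOSURE({ [X' → . X] }):
  [X' → . X] has the dot before X: add [X → . D X], [X → . n X c], [X → . n X D], [X → . a], [X → . - * c]
  [X → . D X] has the dot before D: add [D → . *], [D → . a]
No further items can be added.

I₀ = { [D → . *], [D → . a], [X → . - * c], [X → . D X], [X → . a], [X → . n X D], [X → . n X c], [X' → . X] }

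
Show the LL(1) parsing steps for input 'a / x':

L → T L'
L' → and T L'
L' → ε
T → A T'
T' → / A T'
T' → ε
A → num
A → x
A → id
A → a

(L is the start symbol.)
LL(1) parsing maintains a stack (initially the start symbol over $) and the input. At each step: if the stack top is a terminal, match it against the current input token; if it is a non-terminal N, replace it with the RHS of M[N, lookahead] (the unique production whose predict set contains the lookahead).

Stack is shown with the top on the left.

Stack        Input    Action
----------------------------
L $          a / x $  output L → T L'
T L' $       a / x $  output T → A T'
A T' L' $    a / x $  output A → a
a T' L' $    a / x $  match 'a'
T' L' $      / x $    output T' → / A T'
/ A T' L' $  / x $    match '/'
A T' L' $    x $      output A → x
x T' L' $    x $      match 'x'
T' L' $      $        output T' → ε
L' $         $        output L' → ε
$            $        accept

The string is accepted.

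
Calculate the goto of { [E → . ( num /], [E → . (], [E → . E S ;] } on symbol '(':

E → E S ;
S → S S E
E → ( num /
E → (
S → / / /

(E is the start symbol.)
GOTO(I, '(') = CLOSURE({ [A → αX.β] : [A → α.Xβ] ∈ I, X = '(' })

Items with dot before '(', with the dot advanced:
  [E → . (] → [E → ( .]
  [E → . ( num /] → [E → ( . num /]
Closure adds nothing (no advanced item has the dot before a non-terminal).

GOTO = { [E → ( . num /], [E → ( .] }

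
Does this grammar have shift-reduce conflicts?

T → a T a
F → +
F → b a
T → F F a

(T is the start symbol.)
No shift-reduce conflicts

A shift-reduce conflict occurs when an LR(0) state has both:
  - a complete (reduce) item [A → α .] (dot at the end), and
  - a shift item [B → β . c γ] (dot before a terminal).

Augment with T' → T and build the canonical LR(0) collection (I0 = CLOSURE({[T' → . T]}), then GOTO on every symbol after a dot until no new states appear). It has 11 states:
  I0: { [F → . +], [F → . b a], [T → . F F a], [T → . a T a], [T' → . T] }  — shift
  I1: { [F → + .] }  — reduce
  I2: { [F → . +], [F → . b a], [T → F . F a] }  — shift
  I3: { [T' → T .] }  — accept
  I4: { [F → . +], [F → . b a], [T → . F F a], [T → . a T a], [T → a . T a] }  — shift
  I5: { [F → b . a] }  — shift
  I6: { [F → b a .] }  — reduce
  I7: { [T → a T . a] }  — shift
  I8: { [T → a T a .] }  — reduce
  I9: { [T → F F . a] }  — shift
  I10: { [T → F F a .] }  — reduce

No state contains both a complete item and a shift item.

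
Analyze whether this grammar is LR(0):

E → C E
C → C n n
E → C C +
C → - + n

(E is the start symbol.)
A grammar is LR(0) if no state in the canonical LR(0) collection has:
  - both a shift item (dot before a terminal) and a complete item (shift-reduce conflict), or
  - two or more complete items (reduce-reduce conflict; the accept item [E' → E .] counts as a complete item here).

Augment with E' → E and build the canonical LR(0) collection (I0 = CLOSURE({[E' → . E]}), then GOTO on every symbol after a dot until no new states appear). It has 11 states:
  I0: { [C → . - + n], [C → . C n n], [E → . C C +], [E → . C E], [E' → . E] }  — shift
  I1: { [C → - . + n] }  — shift
  I2: { [C → . - + n], [C → . C n n], [C → C . n n], [E → . C C +], [E → . C E], [E → C . C +], [E → C . E] }  — shift
  I3: { [E' → E .] }  — accept
  I4: { [C → . - + n], [C → . C n n], [C → C . n n], [E → . C C +], [E → . C E], [E → C . C +], [E → C . E], [E → C C . +] }  — shift
  I5: { [E → C E .] }  — reduce
  I6: { [C → C n . n] }  — shift
  I7: { [C → C n n .] }  — reduce
  I8: { [E → C C + .] }  — reduce
  I9: { [C → - + . n] }  — shift
  I10: { [C → - + n .] }  — reduce

Every state is either a pure shift/goto state or contains exactly one complete item and nothing to shift — no conflicts. The grammar is LR(0).

Answer: Yes, the grammar is LR(0)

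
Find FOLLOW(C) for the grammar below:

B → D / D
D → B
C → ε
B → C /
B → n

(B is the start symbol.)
{ '/' }

In B → C /: C is followed by '/', add FIRST('/') \ {ε} = { '/' }

Taking the union: FOLLOW(C) = { '/' }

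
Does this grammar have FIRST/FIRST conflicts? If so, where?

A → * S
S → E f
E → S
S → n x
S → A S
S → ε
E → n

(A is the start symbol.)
A FIRST/FIRST conflict occurs when two productions N → α and N → β for the same non-terminal have FIRST(α) ∩ FIRST(β) ≠ ∅ (with ε ∈ FIRST of a nullable right-hand side, so two nullable alternatives also conflict).

FIRST sets of the non-terminals at (or reachable through a nullable prefix from) the front of some alternative:
  FIRST(E) = { '*', 'f', 'n', ε }
  FIRST(A) = { '*' }
  FIRST(S) = { '*', 'f', 'n', ε }

Productions for S:
  S → E f: FIRST = { '*', 'f', 'n' }
  S → n x: FIRST = { 'n' }
  S → A S: FIRST = { '*' }
  S → ε: FIRST = { ε }
Productions for E:
  E → S: FIRST = { '*', 'f', 'n', ε }
  E → n: FIRST = { 'n' }
A has only one production, so no FIRST/FIRST conflict is possible there.

Conflict for S: S → E f and S → n x
  Overlap: { 'n' }
Conflict for S: S → E f and S → A S
  Overlap: { '*' }
Conflict for E: E → S and E → n
  Overlap: { 'n' }

Answer: Yes. S → E f / S → n x on { 'n' }; S → E f / S → A S on { '*' }; E → S / E → n on { 'n' }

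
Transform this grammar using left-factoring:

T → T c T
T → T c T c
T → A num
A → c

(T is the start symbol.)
T → T c T T'
T' → ε
T' → c
T → A num
A → c

Left-factoring transforms A → αβ₁ | αβ₂ into A → αA' and A' → β₁ | β₂
(α is the longest common prefix among the alternatives). Repeat until
no nonterminal has two alternatives with a common prefix.

Round 1: T has alternatives sharing prefix 'T c T'. Introduce T': T → T c T T'
  Add: T' → ε
  Add: T' → c

No remaining common prefixes — done.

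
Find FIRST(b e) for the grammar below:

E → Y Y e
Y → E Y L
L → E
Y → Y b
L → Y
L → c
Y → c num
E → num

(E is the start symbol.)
To compute FIRST(b e), process the symbols left to right:
Symbol b is a terminal. Add 'b' and stop.
FIRST(b e) = { 'b' }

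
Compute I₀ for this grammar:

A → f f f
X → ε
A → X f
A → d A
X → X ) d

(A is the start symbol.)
{ [A → . X f], [A → . d A], [A → . f f f], [A' → . A], [X → . X ) d], [X → .] }

First, augment the grammar with A' → A
I₀ = CLOSURE({ [A' → . A] }):
  [A' → . A] has the dot before A: add [A → . f f f], [A → . X f], [A → . d A]
  [A → . X f] has the dot before X: add [X → .], [X → . X ) d]
No further items can be added.

I₀ = { [A → . X f], [A → . d A], [A → . f f f], [A' → . A], [X → . X ) d], [X → .] }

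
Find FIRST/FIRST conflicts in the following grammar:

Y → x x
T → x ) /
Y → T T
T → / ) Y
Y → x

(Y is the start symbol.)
Yes. Y → x x / Y → T T on { 'x' }; Y → x x / Y → x on { 'x' }; Y → T T / Y → x on { 'x' }

A FIRST/FIRST conflict occurs when two productions N → α and N → β for the same non-terminal have FIRST(α) ∩ FIRST(β) ≠ ∅ (with ε ∈ FIRST of a nullable right-hand side, so two nullable alternatives also conflict).

FIRST sets of the non-terminals at (or reachable through a nullable prefix from) the front of some alternative:
  FIRST(T) = { '/', 'x' }

Productions for Y:
  Y → x x: FIRST = { 'x' }
  Y → T T: FIRST = { '/', 'x' }
  Y → x: FIRST = { 'x' }
Productions for T:
  T → x ) /: FIRST = { 'x' }
  T → / ) Y: FIRST = { '/' }

Conflict for Y: Y → x x and Y → T T
  Overlap: { 'x' }
Conflict for Y: Y → x x and Y → x
  Overlap: { 'x' }
Conflict for Y: Y → T T and Y → x
  Overlap: { 'x' }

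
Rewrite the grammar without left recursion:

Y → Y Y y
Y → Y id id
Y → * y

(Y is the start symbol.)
Y → * y Y'
Y' → Y y Y'
Y' → id id Y'
Y' → ε

Y is directly left-recursive. The standard transformation for
  A → A α₁ | ... | A α_m | β₁ | ... | β_n
is
  A  → β₁ A' | ... | β_n A'
  A' → α₁ A' | ... | α_m A' | ε

Y → * y becomes Y → * y Y'
Y → Y Y y becomes Y' → Y y Y'
Y → Y id id becomes Y' → id id Y'
Add Y' → ε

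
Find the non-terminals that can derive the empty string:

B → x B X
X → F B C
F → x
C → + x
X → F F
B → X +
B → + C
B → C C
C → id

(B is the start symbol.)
None

A non-terminal is nullable if it can derive ε (the empty string): either it has an ε-production, or it has a production whose right-hand side consists entirely of nullable non-terminals.

There are no ε-productions, so no non-terminal can derive ε.
No non-terminals are nullable.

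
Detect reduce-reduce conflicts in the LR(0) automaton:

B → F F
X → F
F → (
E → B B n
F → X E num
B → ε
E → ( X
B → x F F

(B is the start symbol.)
Augment with B' → B and build the canonical LR(0) collection (I0 = CLOSURE({[B' → . B]}), then GOTO on every symbol after a dot until no new states appear). It has 17 states:
  I0: { [B → . F F], [B → . x F F], [B → .], [B' → . B], [F → . (], [F → . X E num], [X → . F] }  — shift, reduce
  I1: { [F → ( .] }  — reduce
  I2: { [B' → B .] }  — accept
  I3: { [B → F . F], [F → . (], [F → . X E num], [X → . F], [X → F .] }  — shift, reduce
  I4: { [B → . F F], [B → . x F F], [B → .], [E → . ( X], [E → . B B n], [F → . (], [F → . X E num], [F → X . E num], [X → . F] }  — shift, reduce
  I5: { [B → x . F F], [F → . (], [F → . X E num], [X → . F] }  — shift
  I6: { [B → x F . F], [F → . (], [F → . X E num], [X → . F], [X → F .] }  — shift, reduce
  I7: { [B → x F F .], [X → F .] }  — 2 reduces
  I8: { [E → ( . X], [F → ( .], [F → . (], [F → . X E num], [X → . F] }  — shift, reduce
  I9: { [B → . F F], [B → . x F F], [B → .], [E → B . B n], [F → . (], [F → . X E num], [X → . F] }  — shift, reduce
  I10: { [F → X E . num] }  — shift
  I11: { [F → X E num .] }  — reduce
  I12: { [E → B B . n] }  — shift
  I13: { [E → B B n .] }  — reduce
  I14: { [X → F .] }  — reduce
  I15: { [B → . F F], [B → . x F F], [B → .], [E → ( X .], [E → . ( X], [E → . B B n], [F → . (], [F → . X E num], [F → X . E num], [X → . F] }  — shift, 2 reduces
  I16: { [B → F F .], [X → F .] }  — 2 reduces

I7 contains complete items [B → x F F .], [X → F .] — reduce-reduce conflict.
I15 contains complete items [B → .], [E → ( X .] — reduce-reduce conflict.
I16 contains complete items [B → F F .], [X → F .] — reduce-reduce conflict.

Answer: Yes — I7: [B → x F F .] vs [X → F .]; I15: [B → .] vs [E → ( X .]; I16: [B → F F .] vs [X → F .]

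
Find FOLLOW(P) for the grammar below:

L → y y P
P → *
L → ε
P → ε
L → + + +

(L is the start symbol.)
In L → y y P: P is at the end, add FOLLOW(L)

The FOLLOW sets referred to above (computed the same way, to a fixed point):
  FOLLOW(L) = { $ }

Taking the union: FOLLOW(P) = { $ }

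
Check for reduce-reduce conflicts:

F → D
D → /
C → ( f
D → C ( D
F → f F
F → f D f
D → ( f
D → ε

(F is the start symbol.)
Yes — I12: [C → ( f .] vs [D → ( f .]

Augment with F' → F and build the canonical LR(0) collection (I0 = CLOSURE({[F' → . F]}), then GOTO on every symbol after a dot until no new states appear). It has 13 states:
  I0: { [C → . ( f], [D → . ( f], [D → . /], [D → . C ( D], [D → .], [F → . D], [F → . f D f], [F → . f F], [F' → . F] }  — shift, reduce
  I1: { [C → ( . f], [D → ( . f] }  — shift
  I2: { [D → / .] }  — reduce
  I3: { [D → C . ( D] }  — shift
  I4: { [F → D .] }  — reduce
  I5: { [F' → F .] }  — accept
  I6: { [C → . ( f], [D → . ( f], [D → . /], [D → . C ( D], [D → .], [F → . D], [F → . f D f], [F → . f F], [F → f . D f], [F → f . F] }  — shift, reduce
  I7: { [F → D .], [F → f D . f] }  — shift, reduce
  I8: { [F → f F .] }  — reduce
  I9: { [F → f D f .] }  — reduce
  I10: { [C → . ( f], [D → . ( f], [D → . /], [D → . C ( D], [D → .], [D → C ( . D] }  — shift, reduce
  I11: { [D → C ( D .] }  — reduce
  I12: { [C → ( f .], [D → ( f .] }  — 2 reduces

I12 contains complete items [C → ( f .], [D → ( f .] — reduce-reduce conflict.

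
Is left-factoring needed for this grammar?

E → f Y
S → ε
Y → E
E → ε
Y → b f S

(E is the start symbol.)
No, left-factoring is not needed

Left-factoring is needed when two productions for the same non-terminal
share a common prefix on the right-hand side.

Productions for E:
  E → f Y
  E → ε
Productions for Y:
  Y → E
  Y → b f S

No common prefixes found.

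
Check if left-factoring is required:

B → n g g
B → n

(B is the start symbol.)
Yes, B has productions with common prefix 'n'

Left-factoring is needed when two productions for the same non-terminal
share a common prefix on the right-hand side.

Productions for B:
  B → n g g
  B → n

Found common prefix 'n' in productions for B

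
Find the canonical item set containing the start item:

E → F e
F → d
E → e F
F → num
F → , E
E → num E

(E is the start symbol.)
First, augment the grammar with E' → E
I₀ = CLOSURE({ [E' → . E] }):
  [E' → . E] has the dot before E: add [E → . F e], [E → . e F], [E → . num E]
  [E → . F e] has the dot before F: add [F → . d], [F → . num], [F → . , E]
No further items can be added.

I₀ = { [E → . F e], [E → . e F], [E → . num E], [E' → . E], [F → . , E], [F → . d], [F → . num] }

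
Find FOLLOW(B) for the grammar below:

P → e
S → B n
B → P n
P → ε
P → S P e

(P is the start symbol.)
{ 'n' }

In S → B n: B is followed by n, add FIRST(n) \ {ε} = { 'n' }

Taking the union: FOLLOW(B) = { 'n' }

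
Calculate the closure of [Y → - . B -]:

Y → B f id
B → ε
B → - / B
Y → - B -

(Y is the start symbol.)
To compute CLOSURE, for each item [A → α.Bβ] where B is a non-terminal, add [B → .γ] for all productions B → γ; repeat for the newly added items until nothing changes.

Start with: [Y → - . B -]
  [Y → - . B -] has the dot before B: add [B → .], [B → . - / B]
No further items can be added.

CLOSURE = { [B → . - / B], [B → .], [Y → - . B -] }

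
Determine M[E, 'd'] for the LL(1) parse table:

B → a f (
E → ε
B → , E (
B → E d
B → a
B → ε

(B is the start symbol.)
E → ε

To find M[E, 'd'], we find productions for E where 'd' is in the predict set (PREDICT(N → α) = (FIRST(α) \ {ε}) ∪ (FOLLOW(N) if α ⇒* ε)).

Relevant sets:
  FOLLOW(E) = { '(', 'd' }

E → ε: PREDICT = { '(', 'd' }
  'd' is in predict set, so this production goes in M[E, 'd']

M[E, 'd'] = E → ε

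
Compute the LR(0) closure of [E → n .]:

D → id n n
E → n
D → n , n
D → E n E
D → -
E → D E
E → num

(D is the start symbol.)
To compute CLOSURE, for each item [A → α.Bβ] where B is a non-terminal, add [B → .γ] for all productions B → γ; repeat for the newly added items until nothing changes.

Start with: [E → n .]
The dot is at the end, so nothing is added.

CLOSURE = { [E → n .] }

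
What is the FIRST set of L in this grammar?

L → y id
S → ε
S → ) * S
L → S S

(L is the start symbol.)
{ ')', 'y', ε }

FIRST sets of the other non-terminals involved (by the same procedure, iterated to a fixed point):
  FIRST(S) = { ')', ε }

From L → y id:
  - y is a terminal: add 'y' and stop
From L → S S:
  - S is a non-terminal: add FIRST(S) \ {ε} = { ')' }
    S is nullable, so continue to the next symbol
  - S is a non-terminal: add FIRST(S) \ {ε} = { ')' }
    S is nullable and nothing follows, so the whole right-hand side can vanish: ε ∈ FIRST(L)

Collecting: FIRST(L) = { ')', 'y', ε }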